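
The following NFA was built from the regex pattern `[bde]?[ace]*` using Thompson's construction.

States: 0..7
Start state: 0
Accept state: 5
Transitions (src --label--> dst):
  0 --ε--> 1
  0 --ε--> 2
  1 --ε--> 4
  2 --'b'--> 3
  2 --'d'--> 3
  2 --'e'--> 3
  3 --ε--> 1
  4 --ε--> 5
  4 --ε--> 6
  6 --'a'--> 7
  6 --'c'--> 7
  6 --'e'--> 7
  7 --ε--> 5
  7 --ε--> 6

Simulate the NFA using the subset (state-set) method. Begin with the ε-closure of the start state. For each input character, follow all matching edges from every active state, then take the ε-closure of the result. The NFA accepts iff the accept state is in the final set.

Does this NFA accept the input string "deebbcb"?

start: ε-closure({0}) = {0,1,2,4,5,6}
'd' @ 1: {1,3,4,5,6}  [accepting]
'e' @ 2: {5,6,7}  [accepting]
'e' @ 3: {5,6,7}  [accepting]
'b' @ 4: {}  — dead — no transitions
rest 'bcb' ignored (set empty)
after full input: {}  (accept=5 not in)

Answer: REJECT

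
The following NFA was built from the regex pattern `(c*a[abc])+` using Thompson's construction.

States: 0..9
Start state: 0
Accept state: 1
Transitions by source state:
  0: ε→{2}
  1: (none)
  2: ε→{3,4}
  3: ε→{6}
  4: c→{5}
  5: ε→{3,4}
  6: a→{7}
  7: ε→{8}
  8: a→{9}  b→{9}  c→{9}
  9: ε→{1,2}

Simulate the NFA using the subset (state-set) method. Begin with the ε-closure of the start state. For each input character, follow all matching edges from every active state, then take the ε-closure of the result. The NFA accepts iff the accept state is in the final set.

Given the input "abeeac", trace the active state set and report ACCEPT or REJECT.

S₀ = ε-closure({0}) = {0,2,3,4,6}
'a' @ 1: {7,8}
'b' @ 2: {1,2,3,4,6,9}  ✓accept
'e' @ 3: {}  — dead — no transitions
rest 'eac' ignored (set empty)
after full input: {}  (accept=1 not in)

Answer: REJECT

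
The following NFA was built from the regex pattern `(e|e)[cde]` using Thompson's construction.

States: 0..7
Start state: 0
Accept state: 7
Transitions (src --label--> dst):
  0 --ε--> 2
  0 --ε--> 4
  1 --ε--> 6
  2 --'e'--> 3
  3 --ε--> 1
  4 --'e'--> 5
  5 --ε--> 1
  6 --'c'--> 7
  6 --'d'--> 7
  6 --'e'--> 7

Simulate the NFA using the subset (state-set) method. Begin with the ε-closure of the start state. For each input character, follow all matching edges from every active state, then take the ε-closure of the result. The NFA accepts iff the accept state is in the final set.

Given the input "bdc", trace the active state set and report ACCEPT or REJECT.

Answer: REJECT

Steps:
S₀ = ε-closure({0}) = {0,2,4}
'b' @ 1: {}  — state set empty
rest 'dc' ignored (set empty)
after full input: {}  (accept=7 not in)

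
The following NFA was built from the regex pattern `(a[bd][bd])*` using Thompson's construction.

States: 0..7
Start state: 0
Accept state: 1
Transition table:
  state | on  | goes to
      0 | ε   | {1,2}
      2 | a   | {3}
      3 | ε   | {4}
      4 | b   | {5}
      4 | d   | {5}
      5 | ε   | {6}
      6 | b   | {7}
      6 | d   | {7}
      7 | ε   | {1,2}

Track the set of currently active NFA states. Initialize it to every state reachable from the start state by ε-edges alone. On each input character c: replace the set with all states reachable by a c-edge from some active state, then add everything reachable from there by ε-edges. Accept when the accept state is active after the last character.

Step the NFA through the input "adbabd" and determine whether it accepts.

start: ε-closure({0}) = {0,1,2}
'a' @ 1: {3,4}
'd' @ 2: {5,6}
'b' @ 3: {1,2,7}  (accept∈set)
'a' @ 4: {3,4}
'b' @ 5: {5,6}
'd' @ 6: {1,2,7}  (accept∈set)
final: {1,2,7}; accept 1 in set

Answer: ACCEPT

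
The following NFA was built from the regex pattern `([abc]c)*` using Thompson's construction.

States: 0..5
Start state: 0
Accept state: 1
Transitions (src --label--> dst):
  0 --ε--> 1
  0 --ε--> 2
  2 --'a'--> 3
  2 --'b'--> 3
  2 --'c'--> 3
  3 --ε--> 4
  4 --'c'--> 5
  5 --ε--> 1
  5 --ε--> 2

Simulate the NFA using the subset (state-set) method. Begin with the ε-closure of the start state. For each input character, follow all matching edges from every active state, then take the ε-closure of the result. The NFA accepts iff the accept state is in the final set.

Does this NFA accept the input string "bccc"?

start: ε-closure({0}) = {0,1,2}
'b' @ 1: {3,4}
'c' @ 2: {1,2,5}  [accepting]
'c' @ 3: {3,4}
'c' @ 4: {1,2,5}  [accepting]
final: {1,2,5}; accept 1 in set

Answer: ACCEPT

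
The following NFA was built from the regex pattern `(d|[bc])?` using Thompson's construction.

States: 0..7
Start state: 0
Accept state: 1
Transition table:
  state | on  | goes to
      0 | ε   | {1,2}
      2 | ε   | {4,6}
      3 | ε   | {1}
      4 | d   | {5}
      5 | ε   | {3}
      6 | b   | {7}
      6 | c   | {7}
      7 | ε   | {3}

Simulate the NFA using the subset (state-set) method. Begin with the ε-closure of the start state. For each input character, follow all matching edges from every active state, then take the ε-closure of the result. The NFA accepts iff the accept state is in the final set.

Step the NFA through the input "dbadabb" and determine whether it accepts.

initial (ε-close {0}): {0,1,2,4,6}
'd' @ 1: {1,3,5}  (accept∈set)
'b' @ 2: {}  — dead — no transitions
rest 'adabb' ignored (set empty)
end set {} — state 1 not in

Answer: REJECT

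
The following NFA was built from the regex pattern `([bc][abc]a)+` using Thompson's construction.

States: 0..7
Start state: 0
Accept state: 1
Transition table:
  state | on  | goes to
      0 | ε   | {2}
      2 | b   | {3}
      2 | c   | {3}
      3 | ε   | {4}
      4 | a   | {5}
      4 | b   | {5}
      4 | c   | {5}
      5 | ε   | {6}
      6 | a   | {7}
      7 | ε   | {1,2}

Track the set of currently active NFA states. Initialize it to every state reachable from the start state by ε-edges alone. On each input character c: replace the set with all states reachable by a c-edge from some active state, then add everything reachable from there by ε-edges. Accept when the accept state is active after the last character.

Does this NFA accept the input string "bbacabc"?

Answer: REJECT

Trace:
start: ε-closure({0}) = {0,2}
'b' @ 1: {3,4}
'b' @ 2: {5,6}
'a' @ 3: {1,2,7}  (accept∈set)
'c' @ 4: {3,4}
'a' @ 5: {5,6}
'b' @ 6: {}  — dead — no transitions
rest 'c' ignored (set empty)
after full input: {}  (accept=1 not in)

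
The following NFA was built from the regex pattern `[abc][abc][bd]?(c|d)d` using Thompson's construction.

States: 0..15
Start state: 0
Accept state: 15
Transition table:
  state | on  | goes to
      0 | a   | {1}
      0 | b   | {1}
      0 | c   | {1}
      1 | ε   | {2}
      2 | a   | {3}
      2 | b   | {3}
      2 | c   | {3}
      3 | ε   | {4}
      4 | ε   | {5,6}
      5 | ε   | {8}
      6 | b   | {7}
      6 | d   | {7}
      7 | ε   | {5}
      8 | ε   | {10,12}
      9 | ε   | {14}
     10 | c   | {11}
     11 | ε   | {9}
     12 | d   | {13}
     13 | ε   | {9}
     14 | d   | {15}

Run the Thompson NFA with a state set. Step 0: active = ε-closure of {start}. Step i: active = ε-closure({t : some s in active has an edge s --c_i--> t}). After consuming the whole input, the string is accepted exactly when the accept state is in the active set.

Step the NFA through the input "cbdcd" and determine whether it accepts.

Answer: ACCEPT

Derivation:
initial (ε-close {0}): {0}
'c' @ 1: {1,2}
'b' @ 2: {3,4,5,6,8,10,12}
'd' @ 3: {5,7,8,9,10,12,13,14}
'c' @ 4: {9,11,14}
'd' @ 5: {15}  [accepting]
after full input: {15}  (accept=15 in)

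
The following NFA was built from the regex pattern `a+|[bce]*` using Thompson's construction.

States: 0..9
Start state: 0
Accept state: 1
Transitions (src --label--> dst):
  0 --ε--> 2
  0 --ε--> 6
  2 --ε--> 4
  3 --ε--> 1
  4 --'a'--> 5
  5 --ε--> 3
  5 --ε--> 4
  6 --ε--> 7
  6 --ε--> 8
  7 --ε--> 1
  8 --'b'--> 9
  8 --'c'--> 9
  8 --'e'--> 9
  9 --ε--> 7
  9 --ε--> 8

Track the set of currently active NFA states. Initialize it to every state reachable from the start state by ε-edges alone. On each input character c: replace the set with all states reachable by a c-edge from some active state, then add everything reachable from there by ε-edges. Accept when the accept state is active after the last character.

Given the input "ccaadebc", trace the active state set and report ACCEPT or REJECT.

S₀ = ε-closure({0}) = {0,1,2,4,6,7,8}
'c' @ 1: {1,7,8,9}  [accepting]
'c' @ 2: {1,7,8,9}  [accepting]
'a' @ 3: {}  — dead — no transitions
rest 'adebc' ignored (set empty)
final: {}; accept 1 not in set

Answer: REJECT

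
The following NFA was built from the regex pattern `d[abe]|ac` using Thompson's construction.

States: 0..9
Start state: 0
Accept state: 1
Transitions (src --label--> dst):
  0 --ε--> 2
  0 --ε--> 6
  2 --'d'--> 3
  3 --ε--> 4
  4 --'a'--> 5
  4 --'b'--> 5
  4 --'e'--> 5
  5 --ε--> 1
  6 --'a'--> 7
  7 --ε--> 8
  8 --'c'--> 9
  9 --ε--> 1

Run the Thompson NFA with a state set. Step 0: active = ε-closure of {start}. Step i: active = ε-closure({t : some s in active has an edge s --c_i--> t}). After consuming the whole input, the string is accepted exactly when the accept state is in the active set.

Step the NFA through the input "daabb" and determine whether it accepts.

S₀ = ε-closure({0}) = {0,2,6}
'd' @ 1: {3,4}
'a' @ 2: {1,5}  ✓accept
'a' @ 3: {}  — dead — no transitions
rest 'bb' ignored (set empty)
end set {} — state 1 not in

Answer: REJECT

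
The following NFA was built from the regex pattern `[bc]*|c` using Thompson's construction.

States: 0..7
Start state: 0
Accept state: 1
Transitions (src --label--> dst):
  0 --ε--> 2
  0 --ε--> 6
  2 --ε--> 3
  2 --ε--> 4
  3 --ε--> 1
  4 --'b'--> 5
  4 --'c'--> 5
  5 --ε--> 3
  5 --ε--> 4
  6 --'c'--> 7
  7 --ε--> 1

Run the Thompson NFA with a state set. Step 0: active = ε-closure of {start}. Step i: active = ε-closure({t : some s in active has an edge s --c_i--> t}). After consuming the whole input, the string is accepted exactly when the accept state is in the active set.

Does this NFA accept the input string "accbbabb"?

Answer: REJECT

Trace:
S₀ = ε-closure({0}) = {0,1,2,3,4,6}
'a' @ 1: {}  — dead — no transitions
rest 'ccbbabb' ignored (set empty)
final: {}; accept 1 not in set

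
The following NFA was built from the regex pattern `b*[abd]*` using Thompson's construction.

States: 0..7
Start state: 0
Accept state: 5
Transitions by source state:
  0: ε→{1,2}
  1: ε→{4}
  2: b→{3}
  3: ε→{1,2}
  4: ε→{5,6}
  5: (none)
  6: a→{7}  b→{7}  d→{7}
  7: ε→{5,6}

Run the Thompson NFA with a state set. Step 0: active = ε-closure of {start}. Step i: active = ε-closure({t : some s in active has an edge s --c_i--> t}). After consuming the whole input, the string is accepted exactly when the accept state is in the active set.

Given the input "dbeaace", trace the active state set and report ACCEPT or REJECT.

S₀ = ε-closure({0}) = {0,1,2,4,5,6}
'd' @ 1: {5,6,7}  ✓accept
'b' @ 2: {5,6,7}  ✓accept
'e' @ 3: {}  — no active states
rest 'aace' ignored (set empty)
end set {} — state 5 not in

Answer: REJECT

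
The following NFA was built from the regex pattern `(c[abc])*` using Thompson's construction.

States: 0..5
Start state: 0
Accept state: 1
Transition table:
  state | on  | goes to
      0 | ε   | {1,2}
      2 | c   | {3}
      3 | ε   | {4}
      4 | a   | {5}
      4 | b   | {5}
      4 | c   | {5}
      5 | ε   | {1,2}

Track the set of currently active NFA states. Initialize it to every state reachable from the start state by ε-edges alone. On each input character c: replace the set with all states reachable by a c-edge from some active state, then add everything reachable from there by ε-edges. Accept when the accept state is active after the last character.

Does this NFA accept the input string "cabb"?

Answer: REJECT

Steps:
start: ε-closure({0}) = {0,1,2}
'c' @ 1: {3,4}
'a' @ 2: {1,2,5}  [accepting]
'b' @ 3: {}  — no active states
rest 'b' ignored (set empty)
end set {} — state 1 not in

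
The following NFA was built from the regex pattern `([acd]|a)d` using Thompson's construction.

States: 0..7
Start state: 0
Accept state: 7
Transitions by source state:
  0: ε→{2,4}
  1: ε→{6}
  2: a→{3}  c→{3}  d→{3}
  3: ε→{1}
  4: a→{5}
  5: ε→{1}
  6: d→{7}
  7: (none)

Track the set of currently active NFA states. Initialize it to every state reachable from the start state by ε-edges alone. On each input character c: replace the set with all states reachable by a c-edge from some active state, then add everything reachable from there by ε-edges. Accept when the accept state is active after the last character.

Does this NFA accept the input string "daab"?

initial (ε-close {0}): {0,2,4}
'd' @ 1: {1,3,6}
'a' @ 2: {}  — state set empty
rest 'ab' ignored (set empty)
after full input: {}  (accept=7 not in)

Answer: REJECT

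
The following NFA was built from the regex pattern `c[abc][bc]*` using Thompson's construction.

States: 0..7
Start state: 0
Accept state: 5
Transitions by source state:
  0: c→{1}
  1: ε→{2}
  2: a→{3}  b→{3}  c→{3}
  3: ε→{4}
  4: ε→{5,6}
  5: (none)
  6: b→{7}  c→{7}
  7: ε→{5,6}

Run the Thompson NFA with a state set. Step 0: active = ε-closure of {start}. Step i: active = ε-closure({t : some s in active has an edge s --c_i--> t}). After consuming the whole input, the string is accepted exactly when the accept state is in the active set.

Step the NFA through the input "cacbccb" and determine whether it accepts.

Answer: ACCEPT

Derivation:
S₀ = ε-closure({0}) = {0}
'c' @ 1: {1,2}
'a' @ 2: {3,4,5,6}  (accept∈set)
'c' @ 3: {5,6,7}  (accept∈set)
'b' @ 4: {5,6,7}  (accept∈set)
'c' @ 5: {5,6,7}  (accept∈set)
'c' @ 6: {5,6,7}  (accept∈set)
'b' @ 7: {5,6,7}  (accept∈set)
final: {5,6,7}; accept 5 in set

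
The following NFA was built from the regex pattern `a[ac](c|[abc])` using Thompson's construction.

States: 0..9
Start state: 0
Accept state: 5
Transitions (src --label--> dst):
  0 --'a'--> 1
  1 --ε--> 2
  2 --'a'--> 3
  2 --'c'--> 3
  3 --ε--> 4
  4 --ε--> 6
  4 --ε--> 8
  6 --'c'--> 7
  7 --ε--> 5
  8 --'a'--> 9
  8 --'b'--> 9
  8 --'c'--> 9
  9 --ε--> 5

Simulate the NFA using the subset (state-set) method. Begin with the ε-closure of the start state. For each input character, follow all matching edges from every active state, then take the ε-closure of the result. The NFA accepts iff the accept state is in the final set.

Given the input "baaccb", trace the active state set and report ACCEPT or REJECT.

Answer: REJECT

Steps:
start: ε-closure({0}) = {0}
'b' @ 1: {}  — no active states
rest 'aaccb' ignored (set empty)
end set {} — state 5 not in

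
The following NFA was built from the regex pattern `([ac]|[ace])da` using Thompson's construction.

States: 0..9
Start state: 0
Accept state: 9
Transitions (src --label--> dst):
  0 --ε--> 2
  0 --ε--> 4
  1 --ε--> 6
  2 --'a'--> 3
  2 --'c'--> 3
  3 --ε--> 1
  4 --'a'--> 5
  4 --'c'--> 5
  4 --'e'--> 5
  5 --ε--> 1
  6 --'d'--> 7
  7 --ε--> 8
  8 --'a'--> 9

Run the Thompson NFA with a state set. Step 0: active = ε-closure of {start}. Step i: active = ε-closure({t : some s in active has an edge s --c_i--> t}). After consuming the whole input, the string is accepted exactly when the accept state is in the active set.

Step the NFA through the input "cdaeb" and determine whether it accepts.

Answer: REJECT

Derivation:
S₀ = ε-closure({0}) = {0,2,4}
'c' @ 1: {1,3,5,6}
'd' @ 2: {7,8}
'a' @ 3: {9}  (accept∈set)
'e' @ 4: {}  — no active states
rest 'b' ignored (set empty)
after full input: {}  (accept=9 not in)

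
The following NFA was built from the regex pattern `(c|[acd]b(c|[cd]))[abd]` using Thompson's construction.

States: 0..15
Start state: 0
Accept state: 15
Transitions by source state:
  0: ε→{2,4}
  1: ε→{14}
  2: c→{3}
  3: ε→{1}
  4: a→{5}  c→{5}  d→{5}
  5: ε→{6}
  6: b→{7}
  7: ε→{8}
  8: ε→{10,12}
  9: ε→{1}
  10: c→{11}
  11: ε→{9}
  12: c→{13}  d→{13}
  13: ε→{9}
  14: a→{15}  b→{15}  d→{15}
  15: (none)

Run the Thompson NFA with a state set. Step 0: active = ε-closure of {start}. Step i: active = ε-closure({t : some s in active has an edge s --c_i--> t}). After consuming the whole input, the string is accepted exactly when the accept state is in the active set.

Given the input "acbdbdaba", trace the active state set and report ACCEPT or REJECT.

start: ε-closure({0}) = {0,2,4}
'a' @ 1: {5,6}
'c' @ 2: {}  — dead — no transitions
rest 'bdbdaba' ignored (set empty)
end set {} — state 15 not in

Answer: REJECT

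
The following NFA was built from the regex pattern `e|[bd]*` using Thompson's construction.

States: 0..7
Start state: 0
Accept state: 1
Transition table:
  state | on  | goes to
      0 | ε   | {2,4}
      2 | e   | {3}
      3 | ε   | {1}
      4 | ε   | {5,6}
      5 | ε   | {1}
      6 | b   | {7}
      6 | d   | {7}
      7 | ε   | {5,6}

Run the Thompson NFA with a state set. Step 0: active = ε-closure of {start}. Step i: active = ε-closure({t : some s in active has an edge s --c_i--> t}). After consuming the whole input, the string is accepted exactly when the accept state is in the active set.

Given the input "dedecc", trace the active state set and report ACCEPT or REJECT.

Answer: REJECT

Trace:
initial (ε-close {0}): {0,1,2,4,5,6}
'd' @ 1: {1,5,6,7}  ✓accept
'e' @ 2: {}  — dead — no transitions
rest 'decc' ignored (set empty)
final: {}; accept 1 not in set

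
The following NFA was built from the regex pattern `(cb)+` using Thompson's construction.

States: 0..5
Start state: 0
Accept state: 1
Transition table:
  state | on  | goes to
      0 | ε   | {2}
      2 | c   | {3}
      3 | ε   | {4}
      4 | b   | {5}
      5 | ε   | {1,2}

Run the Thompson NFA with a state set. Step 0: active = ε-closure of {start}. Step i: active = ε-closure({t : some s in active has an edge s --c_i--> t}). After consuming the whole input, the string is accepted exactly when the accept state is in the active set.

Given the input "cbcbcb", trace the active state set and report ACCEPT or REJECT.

initial (ε-close {0}): {0,2}
'c' @ 1: {3,4}
'b' @ 2: {1,2,5}  [accepting]
'c' @ 3: {3,4}
'b' @ 4: {1,2,5}  [accepting]
'c' @ 5: {3,4}
'b' @ 6: {1,2,5}  [accepting]
final: {1,2,5}; accept 1 in set

Answer: ACCEPT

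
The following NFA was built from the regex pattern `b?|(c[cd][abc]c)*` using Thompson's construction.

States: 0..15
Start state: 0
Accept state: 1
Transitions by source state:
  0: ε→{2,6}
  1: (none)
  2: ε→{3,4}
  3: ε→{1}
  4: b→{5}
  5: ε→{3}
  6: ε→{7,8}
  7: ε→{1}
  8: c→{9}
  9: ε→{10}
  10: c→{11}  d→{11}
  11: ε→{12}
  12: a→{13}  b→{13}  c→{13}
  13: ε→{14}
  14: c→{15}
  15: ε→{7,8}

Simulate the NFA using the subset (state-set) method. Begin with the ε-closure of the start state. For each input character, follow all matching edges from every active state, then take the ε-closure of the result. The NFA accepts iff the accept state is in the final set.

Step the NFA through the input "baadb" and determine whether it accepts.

Answer: REJECT

Derivation:
start: ε-closure({0}) = {0,1,2,3,4,6,7,8}
'b' @ 1: {1,3,5}  (accept∈set)
'a' @ 2: {}  — state set empty
rest 'adb' ignored (set empty)
final: {}; accept 1 not in set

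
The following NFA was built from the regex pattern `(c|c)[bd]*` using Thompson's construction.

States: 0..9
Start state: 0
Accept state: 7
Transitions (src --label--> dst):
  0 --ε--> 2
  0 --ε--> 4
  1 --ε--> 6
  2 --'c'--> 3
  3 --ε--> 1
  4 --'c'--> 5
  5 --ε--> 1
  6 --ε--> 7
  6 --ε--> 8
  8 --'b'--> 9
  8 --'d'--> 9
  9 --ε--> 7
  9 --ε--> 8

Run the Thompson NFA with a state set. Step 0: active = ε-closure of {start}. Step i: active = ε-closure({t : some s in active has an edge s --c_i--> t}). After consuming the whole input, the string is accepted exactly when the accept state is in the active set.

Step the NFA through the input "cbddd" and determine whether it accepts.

start: ε-closure({0}) = {0,2,4}
'c' @ 1: {1,3,5,6,7,8}  ✓accept
'b' @ 2: {7,8,9}  ✓accept
'd' @ 3: {7,8,9}  ✓accept
'd' @ 4: {7,8,9}  ✓accept
'd' @ 5: {7,8,9}  ✓accept
end set {7,8,9} — state 7 in

Answer: ACCEPT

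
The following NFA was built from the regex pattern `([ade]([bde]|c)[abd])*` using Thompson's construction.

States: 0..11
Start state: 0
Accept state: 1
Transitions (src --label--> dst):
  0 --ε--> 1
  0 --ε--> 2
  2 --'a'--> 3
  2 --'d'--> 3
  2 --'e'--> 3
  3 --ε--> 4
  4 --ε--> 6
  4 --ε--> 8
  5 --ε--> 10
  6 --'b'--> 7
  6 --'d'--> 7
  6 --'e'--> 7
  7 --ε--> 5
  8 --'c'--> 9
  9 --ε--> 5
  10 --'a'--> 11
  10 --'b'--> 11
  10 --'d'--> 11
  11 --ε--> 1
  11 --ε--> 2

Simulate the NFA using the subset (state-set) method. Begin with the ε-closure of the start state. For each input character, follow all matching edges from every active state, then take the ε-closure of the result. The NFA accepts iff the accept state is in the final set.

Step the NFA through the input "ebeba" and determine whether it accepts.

start: ε-closure({0}) = {0,1,2}
'e' @ 1: {3,4,6,8}
'b' @ 2: {5,7,10}
'e' @ 3: {}  — state set empty
rest 'ba' ignored (set empty)
after full input: {}  (accept=1 not in)

Answer: REJECT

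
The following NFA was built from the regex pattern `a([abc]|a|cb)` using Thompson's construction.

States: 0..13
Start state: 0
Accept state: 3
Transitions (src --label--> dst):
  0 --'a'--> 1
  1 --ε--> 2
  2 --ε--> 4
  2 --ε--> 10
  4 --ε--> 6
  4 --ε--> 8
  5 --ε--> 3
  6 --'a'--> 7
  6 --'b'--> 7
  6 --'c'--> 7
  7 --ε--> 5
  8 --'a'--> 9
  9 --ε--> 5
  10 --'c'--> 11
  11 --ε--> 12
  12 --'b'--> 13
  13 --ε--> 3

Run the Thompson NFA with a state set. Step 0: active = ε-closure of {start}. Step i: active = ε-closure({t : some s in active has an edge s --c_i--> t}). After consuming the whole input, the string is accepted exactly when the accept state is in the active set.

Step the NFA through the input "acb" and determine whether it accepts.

start: ε-closure({0}) = {0}
'a' @ 1: {1,2,4,6,8,10}
'c' @ 2: {3,5,7,11,12}  (accept∈set)
'b' @ 3: {3,13}  (accept∈set)
end set {3,13} — state 3 in

Answer: ACCEPT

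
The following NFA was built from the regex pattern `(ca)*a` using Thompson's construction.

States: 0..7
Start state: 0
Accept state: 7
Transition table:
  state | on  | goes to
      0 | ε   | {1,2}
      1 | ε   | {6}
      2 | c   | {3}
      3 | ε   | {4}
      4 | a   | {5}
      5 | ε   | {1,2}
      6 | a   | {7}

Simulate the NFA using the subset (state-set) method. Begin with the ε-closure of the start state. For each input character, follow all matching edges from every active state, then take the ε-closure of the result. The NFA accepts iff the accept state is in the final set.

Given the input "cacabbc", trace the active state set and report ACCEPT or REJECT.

Answer: REJECT

Derivation:
S₀ = ε-closure({0}) = {0,1,2,6}
'c' @ 1: {3,4}
'a' @ 2: {1,2,5,6}
'c' @ 3: {3,4}
'a' @ 4: {1,2,5,6}
'b' @ 5: {}  — dead — no transitions
rest 'bc' ignored (set empty)
final: {}; accept 7 not in set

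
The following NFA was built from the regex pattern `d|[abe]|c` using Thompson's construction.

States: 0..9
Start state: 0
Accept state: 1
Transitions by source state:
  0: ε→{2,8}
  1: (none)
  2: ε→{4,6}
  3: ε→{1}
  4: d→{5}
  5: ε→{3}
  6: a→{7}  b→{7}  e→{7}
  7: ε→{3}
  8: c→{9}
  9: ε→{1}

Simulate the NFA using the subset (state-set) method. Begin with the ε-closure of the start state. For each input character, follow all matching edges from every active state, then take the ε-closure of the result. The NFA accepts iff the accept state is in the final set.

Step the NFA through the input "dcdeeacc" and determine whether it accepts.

Answer: REJECT

Trace:
initial (ε-close {0}): {0,2,4,6,8}
'd' @ 1: {1,3,5}  (accept∈set)
'c' @ 2: {}  — no active states
rest 'deeacc' ignored (set empty)
after full input: {}  (accept=1 not in)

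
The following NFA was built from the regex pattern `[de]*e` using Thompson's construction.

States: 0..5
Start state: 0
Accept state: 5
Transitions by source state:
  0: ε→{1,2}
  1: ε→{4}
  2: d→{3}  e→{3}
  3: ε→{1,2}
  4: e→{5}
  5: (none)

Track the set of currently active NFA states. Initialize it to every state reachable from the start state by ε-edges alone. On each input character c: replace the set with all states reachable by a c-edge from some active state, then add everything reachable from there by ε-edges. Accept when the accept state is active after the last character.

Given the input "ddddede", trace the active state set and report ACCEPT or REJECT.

initial (ε-close {0}): {0,1,2,4}
'd' @ 1: {1,2,3,4}
'd' @ 2: {1,2,3,4}
'd' @ 3: {1,2,3,4}
'd' @ 4: {1,2,3,4}
'e' @ 5: {1,2,3,4,5}  [accepting]
'd' @ 6: {1,2,3,4}
'e' @ 7: {1,2,3,4,5}  [accepting]
after full input: {1,2,3,4,5}  (accept=5 in)

Answer: ACCEPT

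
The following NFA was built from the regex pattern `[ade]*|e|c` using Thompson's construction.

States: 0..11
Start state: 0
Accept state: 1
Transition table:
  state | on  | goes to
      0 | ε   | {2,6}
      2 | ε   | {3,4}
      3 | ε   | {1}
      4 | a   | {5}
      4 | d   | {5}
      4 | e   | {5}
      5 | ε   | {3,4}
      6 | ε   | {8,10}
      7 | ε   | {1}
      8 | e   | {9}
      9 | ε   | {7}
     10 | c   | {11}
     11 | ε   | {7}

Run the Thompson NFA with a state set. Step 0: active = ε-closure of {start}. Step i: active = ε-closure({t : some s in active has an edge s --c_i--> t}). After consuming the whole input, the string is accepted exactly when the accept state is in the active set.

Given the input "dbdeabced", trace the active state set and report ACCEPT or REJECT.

Answer: REJECT

Trace:
S₀ = ε-closure({0}) = {0,1,2,3,4,6,8,10}
'd' @ 1: {1,3,4,5}  ✓accept
'b' @ 2: {}  — dead — no transitions
rest 'deabced' ignored (set empty)
after full input: {}  (accept=1 not in)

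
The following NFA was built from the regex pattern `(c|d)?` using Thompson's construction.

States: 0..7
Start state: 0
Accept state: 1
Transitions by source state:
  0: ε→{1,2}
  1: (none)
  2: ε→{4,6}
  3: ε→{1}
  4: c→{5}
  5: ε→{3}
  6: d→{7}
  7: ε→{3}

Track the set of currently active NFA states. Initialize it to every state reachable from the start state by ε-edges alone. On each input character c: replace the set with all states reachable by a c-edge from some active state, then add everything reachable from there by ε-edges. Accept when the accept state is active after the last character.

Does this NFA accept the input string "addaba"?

Answer: REJECT

Steps:
initial (ε-close {0}): {0,1,2,4,6}
'a' @ 1: {}  — dead — no transitions
rest 'ddaba' ignored (set empty)
after full input: {}  (accept=1 not in)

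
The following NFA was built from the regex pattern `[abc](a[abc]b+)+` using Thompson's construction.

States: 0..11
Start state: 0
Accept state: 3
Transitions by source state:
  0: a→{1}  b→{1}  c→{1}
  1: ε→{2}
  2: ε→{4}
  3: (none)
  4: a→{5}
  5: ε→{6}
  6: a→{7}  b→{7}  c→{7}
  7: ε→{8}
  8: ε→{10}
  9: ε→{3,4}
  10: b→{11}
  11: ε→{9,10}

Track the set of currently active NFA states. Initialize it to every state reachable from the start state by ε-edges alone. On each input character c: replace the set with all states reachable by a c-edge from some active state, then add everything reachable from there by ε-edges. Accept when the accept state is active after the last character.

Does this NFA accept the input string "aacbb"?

initial (ε-close {0}): {0}
'a' @ 1: {1,2,4}
'a' @ 2: {5,6}
'c' @ 3: {7,8,10}
'b' @ 4: {3,4,9,10,11}  ✓accept
'b' @ 5: {3,4,9,10,11}  ✓accept
final: {3,4,9,10,11}; accept 3 in set

Answer: ACCEPT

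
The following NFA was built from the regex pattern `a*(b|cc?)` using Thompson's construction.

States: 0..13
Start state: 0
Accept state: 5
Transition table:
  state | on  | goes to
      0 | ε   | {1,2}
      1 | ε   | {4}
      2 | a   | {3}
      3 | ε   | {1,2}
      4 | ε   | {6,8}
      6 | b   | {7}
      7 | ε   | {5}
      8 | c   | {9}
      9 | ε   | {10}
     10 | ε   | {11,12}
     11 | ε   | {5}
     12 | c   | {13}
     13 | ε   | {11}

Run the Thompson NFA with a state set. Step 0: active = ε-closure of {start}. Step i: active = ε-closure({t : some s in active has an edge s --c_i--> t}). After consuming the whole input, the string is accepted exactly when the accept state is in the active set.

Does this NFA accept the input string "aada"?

Answer: REJECT

Steps:
initial (ε-close {0}): {0,1,2,4,6,8}
'a' @ 1: {1,2,3,4,6,8}
'a' @ 2: {1,2,3,4,6,8}
'd' @ 3: {}  — dead — no transitions
rest 'a' ignored (set empty)
final: {}; accept 5 not in set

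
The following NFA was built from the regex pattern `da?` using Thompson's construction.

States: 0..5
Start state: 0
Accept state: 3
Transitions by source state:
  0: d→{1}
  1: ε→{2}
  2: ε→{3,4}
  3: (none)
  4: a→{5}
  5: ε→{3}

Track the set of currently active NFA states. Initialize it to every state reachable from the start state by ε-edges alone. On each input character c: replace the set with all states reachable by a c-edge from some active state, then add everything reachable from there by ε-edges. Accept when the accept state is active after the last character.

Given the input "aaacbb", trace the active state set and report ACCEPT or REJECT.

Answer: REJECT

Derivation:
initial (ε-close {0}): {0}
'a' @ 1: {}  — dead — no transitions
rest 'aacbb' ignored (set empty)
end set {} — state 3 not in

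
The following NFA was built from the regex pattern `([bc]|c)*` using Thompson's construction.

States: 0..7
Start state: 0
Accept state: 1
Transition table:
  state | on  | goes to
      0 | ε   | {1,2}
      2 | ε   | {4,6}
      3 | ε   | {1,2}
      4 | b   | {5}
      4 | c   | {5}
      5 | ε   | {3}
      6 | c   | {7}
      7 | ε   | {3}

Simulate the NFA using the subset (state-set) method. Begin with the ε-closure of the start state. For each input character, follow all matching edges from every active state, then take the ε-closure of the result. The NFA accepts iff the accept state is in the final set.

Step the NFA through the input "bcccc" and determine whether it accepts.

Answer: ACCEPT

Derivation:
initial (ε-close {0}): {0,1,2,4,6}
'b' @ 1: {1,2,3,4,5,6}  ✓accept
'c' @ 2: {1,2,3,4,5,6,7}  ✓accept
'c' @ 3: {1,2,3,4,5,6,7}  ✓accept
'c' @ 4: {1,2,3,4,5,6,7}  ✓accept
'c' @ 5: {1,2,3,4,5,6,7}  ✓accept
after full input: {1,2,3,4,5,6,7}  (accept=1 in)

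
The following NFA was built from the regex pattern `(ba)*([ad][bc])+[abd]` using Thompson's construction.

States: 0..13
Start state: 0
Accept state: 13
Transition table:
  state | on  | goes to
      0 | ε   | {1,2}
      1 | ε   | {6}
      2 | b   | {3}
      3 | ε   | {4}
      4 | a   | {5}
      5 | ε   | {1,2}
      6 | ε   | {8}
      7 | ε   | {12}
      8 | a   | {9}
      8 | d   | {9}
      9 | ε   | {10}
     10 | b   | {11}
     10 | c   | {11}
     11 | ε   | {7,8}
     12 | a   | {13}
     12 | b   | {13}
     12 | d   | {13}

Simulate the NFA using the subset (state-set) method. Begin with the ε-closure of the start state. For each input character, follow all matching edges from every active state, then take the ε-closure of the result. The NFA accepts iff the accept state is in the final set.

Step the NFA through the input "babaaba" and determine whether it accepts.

S₀ = ε-closure({0}) = {0,1,2,6,8}
'b' @ 1: {3,4}
'a' @ 2: {1,2,5,6,8}
'b' @ 3: {3,4}
'a' @ 4: {1,2,5,6,8}
'a' @ 5: {9,10}
'b' @ 6: {7,8,11,12}
'a' @ 7: {9,10,13}  [accepting]
end set {9,10,13} — state 13 in

Answer: ACCEPT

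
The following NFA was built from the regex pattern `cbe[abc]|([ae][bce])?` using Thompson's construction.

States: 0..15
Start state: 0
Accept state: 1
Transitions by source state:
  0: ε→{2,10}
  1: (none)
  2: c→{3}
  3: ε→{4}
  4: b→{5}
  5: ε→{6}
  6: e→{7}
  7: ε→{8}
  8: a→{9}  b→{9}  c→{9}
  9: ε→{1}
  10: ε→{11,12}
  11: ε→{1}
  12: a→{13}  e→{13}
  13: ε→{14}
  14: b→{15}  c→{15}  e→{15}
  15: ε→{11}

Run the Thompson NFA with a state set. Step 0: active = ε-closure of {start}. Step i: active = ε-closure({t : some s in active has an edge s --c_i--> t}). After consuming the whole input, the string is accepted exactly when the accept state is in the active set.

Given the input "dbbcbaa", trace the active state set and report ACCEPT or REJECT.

start: ε-closure({0}) = {0,1,2,10,11,12}
'd' @ 1: {}  — state set empty
rest 'bbcbaa' ignored (set empty)
end set {} — state 1 not in

Answer: REJECT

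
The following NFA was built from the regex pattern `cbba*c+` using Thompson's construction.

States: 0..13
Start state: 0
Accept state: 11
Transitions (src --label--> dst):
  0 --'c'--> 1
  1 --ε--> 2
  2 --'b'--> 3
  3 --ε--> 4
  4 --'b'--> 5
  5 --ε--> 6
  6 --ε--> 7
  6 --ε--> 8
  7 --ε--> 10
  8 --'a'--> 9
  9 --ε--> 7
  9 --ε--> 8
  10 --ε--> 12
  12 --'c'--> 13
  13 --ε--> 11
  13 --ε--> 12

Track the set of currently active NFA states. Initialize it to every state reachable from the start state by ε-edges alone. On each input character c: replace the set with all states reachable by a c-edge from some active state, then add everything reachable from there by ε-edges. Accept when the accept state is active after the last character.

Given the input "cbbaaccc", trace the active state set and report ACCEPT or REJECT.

Answer: ACCEPT

Trace:
start: ε-closure({0}) = {0}
'c' @ 1: {1,2}
'b' @ 2: {3,4}
'b' @ 3: {5,6,7,8,10,12}
'a' @ 4: {7,8,9,10,12}
'a' @ 5: {7,8,9,10,12}
'c' @ 6: {11,12,13}  (accept∈set)
'c' @ 7: {11,12,13}  (accept∈set)
'c' @ 8: {11,12,13}  (accept∈set)
final: {11,12,13}; accept 11 in set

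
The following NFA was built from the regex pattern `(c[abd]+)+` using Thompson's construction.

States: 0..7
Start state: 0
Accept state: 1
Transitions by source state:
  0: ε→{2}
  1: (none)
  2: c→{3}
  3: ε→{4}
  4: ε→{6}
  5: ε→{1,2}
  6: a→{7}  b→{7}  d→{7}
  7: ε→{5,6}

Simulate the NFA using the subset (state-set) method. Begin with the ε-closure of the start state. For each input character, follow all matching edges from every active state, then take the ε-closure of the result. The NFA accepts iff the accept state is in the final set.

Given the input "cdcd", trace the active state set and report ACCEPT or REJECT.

start: ε-closure({0}) = {0,2}
'c' @ 1: {3,4,6}
'd' @ 2: {1,2,5,6,7}  (accept∈set)
'c' @ 3: {3,4,6}
'd' @ 4: {1,2,5,6,7}  (accept∈set)
end set {1,2,5,6,7} — state 1 in

Answer: ACCEPT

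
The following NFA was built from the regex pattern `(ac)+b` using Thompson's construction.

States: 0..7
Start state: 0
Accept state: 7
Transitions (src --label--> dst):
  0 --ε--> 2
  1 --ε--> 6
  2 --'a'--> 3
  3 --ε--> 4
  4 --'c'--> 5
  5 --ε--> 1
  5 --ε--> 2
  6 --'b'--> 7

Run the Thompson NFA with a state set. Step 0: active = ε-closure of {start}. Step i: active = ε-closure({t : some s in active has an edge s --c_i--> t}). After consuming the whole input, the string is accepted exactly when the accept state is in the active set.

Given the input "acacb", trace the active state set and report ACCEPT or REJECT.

initial (ε-close {0}): {0,2}
'a' @ 1: {3,4}
'c' @ 2: {1,2,5,6}
'a' @ 3: {3,4}
'c' @ 4: {1,2,5,6}
'b' @ 5: {7}  ✓accept
end set {7} — state 7 in

Answer: ACCEPT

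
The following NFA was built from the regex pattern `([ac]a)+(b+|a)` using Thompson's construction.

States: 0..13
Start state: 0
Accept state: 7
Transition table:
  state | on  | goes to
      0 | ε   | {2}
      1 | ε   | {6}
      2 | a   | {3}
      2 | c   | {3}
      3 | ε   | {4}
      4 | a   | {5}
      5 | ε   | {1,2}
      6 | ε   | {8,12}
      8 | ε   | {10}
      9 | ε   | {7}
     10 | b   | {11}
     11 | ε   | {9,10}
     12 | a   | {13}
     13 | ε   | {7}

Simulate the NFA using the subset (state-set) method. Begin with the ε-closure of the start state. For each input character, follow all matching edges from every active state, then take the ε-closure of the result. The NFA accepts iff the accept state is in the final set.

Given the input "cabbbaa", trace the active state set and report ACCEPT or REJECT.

Answer: REJECT

Steps:
initial (ε-close {0}): {0,2}
'c' @ 1: {3,4}
'a' @ 2: {1,2,5,6,8,10,12}
'b' @ 3: {7,9,10,11}  ✓accept
'b' @ 4: {7,9,10,11}  ✓accept
'b' @ 5: {7,9,10,11}  ✓accept
'a' @ 6: {}  — dead — no transitions
rest 'a' ignored (set empty)
after full input: {}  (accept=7 not in)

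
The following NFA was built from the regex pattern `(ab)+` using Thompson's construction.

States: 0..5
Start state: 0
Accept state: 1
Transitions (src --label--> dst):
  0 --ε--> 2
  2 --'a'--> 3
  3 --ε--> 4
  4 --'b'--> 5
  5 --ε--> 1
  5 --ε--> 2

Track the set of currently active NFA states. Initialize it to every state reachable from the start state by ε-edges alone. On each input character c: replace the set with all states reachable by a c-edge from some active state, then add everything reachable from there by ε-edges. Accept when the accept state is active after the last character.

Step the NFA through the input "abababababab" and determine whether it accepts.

S₀ = ε-closure({0}) = {0,2}
'a' @ 1: {3,4}
'b' @ 2: {1,2,5}  ✓accept
'a' @ 3: {3,4}
'b' @ 4: {1,2,5}  ✓accept
'a' @ 5: {3,4}
'b' @ 6: {1,2,5}  ✓accept
'a' @ 7: {3,4}
'b' @ 8: {1,2,5}  ✓accept
'a' @ 9: {3,4}
'b' @ 10: {1,2,5}  ✓accept
'a' @ 11: {3,4}
'b' @ 12: {1,2,5}  ✓accept
end set {1,2,5} — state 1 in

Answer: ACCEPT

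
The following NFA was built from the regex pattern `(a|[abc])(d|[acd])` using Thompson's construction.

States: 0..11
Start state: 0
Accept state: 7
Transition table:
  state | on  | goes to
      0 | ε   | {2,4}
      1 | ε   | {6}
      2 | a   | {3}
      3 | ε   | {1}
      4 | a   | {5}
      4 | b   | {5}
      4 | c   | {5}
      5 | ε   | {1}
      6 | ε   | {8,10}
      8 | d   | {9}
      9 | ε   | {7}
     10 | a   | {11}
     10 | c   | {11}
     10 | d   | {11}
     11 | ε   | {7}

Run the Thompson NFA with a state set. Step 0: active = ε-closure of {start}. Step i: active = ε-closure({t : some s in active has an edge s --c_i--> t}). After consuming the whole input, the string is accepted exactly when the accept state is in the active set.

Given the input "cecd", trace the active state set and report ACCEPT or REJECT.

S₀ = ε-closure({0}) = {0,2,4}
'c' @ 1: {1,5,6,8,10}
'e' @ 2: {}  — state set empty
rest 'cd' ignored (set empty)
end set {} — state 7 not in

Answer: REJECT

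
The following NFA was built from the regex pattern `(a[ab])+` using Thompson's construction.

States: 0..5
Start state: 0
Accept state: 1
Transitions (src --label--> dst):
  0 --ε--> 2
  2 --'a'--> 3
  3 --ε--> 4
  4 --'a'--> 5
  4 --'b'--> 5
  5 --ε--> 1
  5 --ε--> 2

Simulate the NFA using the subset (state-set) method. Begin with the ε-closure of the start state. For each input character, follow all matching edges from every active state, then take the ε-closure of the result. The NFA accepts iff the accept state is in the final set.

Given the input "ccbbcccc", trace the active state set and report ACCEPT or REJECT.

initial (ε-close {0}): {0,2}
'c' @ 1: {}  — no active states
rest 'cbbcccc' ignored (set empty)
end set {} — state 1 not in

Answer: REJECT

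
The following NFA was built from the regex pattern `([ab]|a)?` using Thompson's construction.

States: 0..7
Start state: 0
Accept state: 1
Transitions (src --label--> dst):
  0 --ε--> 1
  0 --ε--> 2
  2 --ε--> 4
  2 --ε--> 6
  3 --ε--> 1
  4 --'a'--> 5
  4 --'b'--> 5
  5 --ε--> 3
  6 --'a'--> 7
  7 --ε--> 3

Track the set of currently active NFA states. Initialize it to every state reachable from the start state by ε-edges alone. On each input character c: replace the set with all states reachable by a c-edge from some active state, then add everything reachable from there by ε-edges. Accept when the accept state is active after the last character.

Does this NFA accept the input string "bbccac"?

start: ε-closure({0}) = {0,1,2,4,6}
'b' @ 1: {1,3,5}  ✓accept
'b' @ 2: {}  — no active states
rest 'ccac' ignored (set empty)
final: {}; accept 1 not in set

Answer: REJECT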